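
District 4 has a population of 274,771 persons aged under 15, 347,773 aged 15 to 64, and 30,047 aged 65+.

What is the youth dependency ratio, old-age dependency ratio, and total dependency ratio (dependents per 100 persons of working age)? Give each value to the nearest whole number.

Youth dependency ratio = 274,771 / 347,773 × 100 = 79
Old-age dependency ratio = 30,047 / 347,773 × 100 = 9
Total dependency ratio = (274,771 + 30,047) / 347,773 × 100 = 304,818 / 347,773 × 100 = 88

Youth dependency ratio: 79
Old-age dependency ratio: 9
Total dependency ratio: 88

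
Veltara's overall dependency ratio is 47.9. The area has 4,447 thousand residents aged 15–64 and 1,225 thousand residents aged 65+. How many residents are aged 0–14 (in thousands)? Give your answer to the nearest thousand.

Total dependency ratio = (youth + elderly) / working-age × 100
47.9 = (Y + 1,225) / 4,447 × 100
⇒ 905

Aged 0–14: 905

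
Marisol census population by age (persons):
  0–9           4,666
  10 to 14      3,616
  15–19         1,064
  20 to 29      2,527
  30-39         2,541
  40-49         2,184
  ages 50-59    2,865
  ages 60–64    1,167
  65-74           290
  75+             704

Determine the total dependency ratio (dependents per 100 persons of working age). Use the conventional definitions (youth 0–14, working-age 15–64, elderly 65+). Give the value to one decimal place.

Total dependency ratio: 75.1

0–14: 4,666 + 3,616 = 8,282
15–64: 1,064 + 2,527 + 2,541 + 2,184 + 2,865 + 1,167 = 12,348
65+: 290 + 704 = 994
Total dependency ratio = (8,282 + 994) / 12,348 × 100 = 9,276 / 12,348 × 100 = 75.1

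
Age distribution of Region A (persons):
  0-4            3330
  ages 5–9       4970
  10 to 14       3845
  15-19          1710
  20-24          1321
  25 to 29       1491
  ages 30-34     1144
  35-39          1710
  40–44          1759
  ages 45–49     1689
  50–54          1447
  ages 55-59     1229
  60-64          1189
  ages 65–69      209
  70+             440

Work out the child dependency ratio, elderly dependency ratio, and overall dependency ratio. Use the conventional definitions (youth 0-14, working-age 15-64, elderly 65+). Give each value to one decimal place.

0–14: 3330 + 4970 + 3845 = 12145
15–64: 1710 + 1321 + 1491 + 1144 + 1710 + 1759 + 1689 + 1447 + 1229 + 1189 = 14689
65+: 209 + 440 = 649
Youth dependency ratio = 12145 / 14689 × 100 = 82.7
Old-age dependency ratio = 649 / 14689 × 100 = 4.4
Total dependency ratio = (12145 + 649) / 14689 × 100 = 12794 / 14689 × 100 = 87.1

Youth dependency ratio: 82.7
Old-age dependency ratio: 4.4
Total dependency ratio: 87.1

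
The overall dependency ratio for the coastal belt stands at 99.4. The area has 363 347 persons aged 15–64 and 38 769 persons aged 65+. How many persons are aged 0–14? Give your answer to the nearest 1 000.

Total dependency ratio = (youth + elderly) / working-age × 100
99.4 = (Y + 38 769) / 363 347 × 100
⇒ 322 000

Aged 0–14: 322 000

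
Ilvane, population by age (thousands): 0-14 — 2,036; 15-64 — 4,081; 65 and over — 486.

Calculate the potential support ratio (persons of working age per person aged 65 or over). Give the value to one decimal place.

Potential support ratio = 4,081 / 486 = 8.4

Potential support ratio: 8.4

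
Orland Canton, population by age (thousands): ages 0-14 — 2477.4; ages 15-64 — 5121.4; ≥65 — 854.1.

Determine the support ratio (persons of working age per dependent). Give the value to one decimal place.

Support ratio: 1.5

Support ratio = 5121.4 / (2477.4 + 854.1) = 5121.4 / 3331.5 = 1.5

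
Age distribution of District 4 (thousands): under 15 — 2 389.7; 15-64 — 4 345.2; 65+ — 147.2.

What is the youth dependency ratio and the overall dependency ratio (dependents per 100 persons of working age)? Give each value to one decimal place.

Youth dependency ratio = 2 389.7 / 4 345.2 × 100 = 55.0
Total dependency ratio = (2 389.7 + 147.2) / 4 345.2 × 100 = 2 536.9 / 4 345.2 × 100 = 58.4

Youth dependency ratio: 55.0
Total dependency ratio: 58.4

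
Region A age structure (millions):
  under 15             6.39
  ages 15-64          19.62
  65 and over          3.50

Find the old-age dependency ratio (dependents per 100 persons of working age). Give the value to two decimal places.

Old-age dependency ratio: 17.84

Old-age dependency ratio = 3.50 / 19.62 × 100 = 17.84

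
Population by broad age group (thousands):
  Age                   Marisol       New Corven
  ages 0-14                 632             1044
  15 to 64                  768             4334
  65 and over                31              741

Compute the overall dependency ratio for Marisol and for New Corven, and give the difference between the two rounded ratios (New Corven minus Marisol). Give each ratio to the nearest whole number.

Marisol: 86
New Corven: 41
Difference: -45

Marisol: (632 + 31) / 768 × 100 = 663 / 768 × 100 = 86
New Corven: (1044 + 741) / 4334 × 100 = 1785 / 4334 × 100 = 41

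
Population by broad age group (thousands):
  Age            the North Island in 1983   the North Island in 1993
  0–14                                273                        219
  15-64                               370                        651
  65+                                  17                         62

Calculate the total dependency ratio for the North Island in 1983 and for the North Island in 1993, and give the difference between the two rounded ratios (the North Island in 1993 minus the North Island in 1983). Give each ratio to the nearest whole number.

the North Island in 1983: (273 + 17) / 370 × 100 = 290 / 370 × 100 = 78
the North Island in 1993: (219 + 62) / 651 × 100 = 281 / 651 × 100 = 43

the North Island in 1983: 78
the North Island in 1993: 43
Difference: -35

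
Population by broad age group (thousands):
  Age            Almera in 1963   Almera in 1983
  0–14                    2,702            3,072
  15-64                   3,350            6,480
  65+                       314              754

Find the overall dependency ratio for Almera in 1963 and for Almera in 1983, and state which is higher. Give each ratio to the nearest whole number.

Almera in 1963: (2,702 + 314) / 3,350 × 100 = 3,016 / 3,350 × 100 = 90
Almera in 1983: (3,072 + 754) / 6,480 × 100 = 3,826 / 6,480 × 100 = 59

Almera in 1963: 90
Almera in 1983: 59
Higher: Almera in 1963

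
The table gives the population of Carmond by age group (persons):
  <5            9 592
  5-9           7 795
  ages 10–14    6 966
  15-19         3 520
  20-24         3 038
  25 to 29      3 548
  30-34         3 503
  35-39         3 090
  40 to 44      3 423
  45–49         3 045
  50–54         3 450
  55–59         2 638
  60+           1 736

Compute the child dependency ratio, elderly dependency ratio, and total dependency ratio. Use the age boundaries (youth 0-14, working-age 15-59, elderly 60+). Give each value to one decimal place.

0–14: 9 592 + 7 795 + 6 966 = 24 353
15–59: 3 520 + 3 038 + 3 548 + 3 503 + 3 090 + 3 423 + 3 045 + 3 450 + 2 638 = 29 255
60+: 1 736
Youth dependency ratio = 24 353 / 29 255 × 100 = 83.2
Old-age dependency ratio = 1 736 / 29 255 × 100 = 5.9
Total dependency ratio = (24 353 + 1 736) / 29 255 × 100 = 26 089 / 29 255 × 100 = 89.2

Youth dependency ratio: 83.2
Old-age dependency ratio: 5.9
Total dependency ratio: 89.2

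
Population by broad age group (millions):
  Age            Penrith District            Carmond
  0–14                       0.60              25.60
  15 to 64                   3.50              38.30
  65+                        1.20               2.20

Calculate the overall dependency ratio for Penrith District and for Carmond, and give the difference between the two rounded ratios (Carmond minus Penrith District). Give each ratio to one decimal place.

Penrith District: (0.60 + 1.20) / 3.50 × 100 = 1.80 / 3.50 × 100 = 51.4
Carmond: (25.60 + 2.20) / 38.30 × 100 = 27.80 / 38.30 × 100 = 72.6

Penrith District: 51.4
Carmond: 72.6
Difference: +21.2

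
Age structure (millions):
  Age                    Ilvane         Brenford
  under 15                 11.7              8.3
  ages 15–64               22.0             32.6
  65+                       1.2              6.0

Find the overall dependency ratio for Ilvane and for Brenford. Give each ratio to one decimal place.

Ilvane: (11.7 + 1.2) / 22.0 × 100 = 12.9 / 22.0 × 100 = 58.6
Brenford: (8.3 + 6.0) / 32.6 × 100 = 14.3 / 32.6 × 100 = 43.9

Ilvane: 58.6
Brenford: 43.9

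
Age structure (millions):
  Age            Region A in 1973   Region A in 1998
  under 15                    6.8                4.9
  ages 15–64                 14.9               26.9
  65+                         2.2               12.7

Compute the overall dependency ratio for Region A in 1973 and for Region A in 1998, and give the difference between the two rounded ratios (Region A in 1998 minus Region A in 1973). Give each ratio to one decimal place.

Region A in 1973: (6.8 + 2.2) / 14.9 × 100 = 9.0 / 14.9 × 100 = 60.4
Region A in 1998: (4.9 + 12.7) / 26.9 × 100 = 17.6 / 26.9 × 100 = 65.4

Region A in 1973: 60.4
Region A in 1998: 65.4
Difference: +5.0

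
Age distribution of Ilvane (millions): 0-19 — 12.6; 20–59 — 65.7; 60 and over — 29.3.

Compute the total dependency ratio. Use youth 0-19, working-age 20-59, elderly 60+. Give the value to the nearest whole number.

Total dependency ratio = (12.6 + 29.3) / 65.7 × 100 = 41.9 / 65.7 × 100 = 64

Total dependency ratio: 64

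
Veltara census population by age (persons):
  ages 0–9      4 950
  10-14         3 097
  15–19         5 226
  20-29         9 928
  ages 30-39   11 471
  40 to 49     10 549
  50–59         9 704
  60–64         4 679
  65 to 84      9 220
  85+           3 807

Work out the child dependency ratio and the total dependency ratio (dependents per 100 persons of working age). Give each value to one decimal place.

0–14: 4 950 + 3 097 = 8 047
15–64: 5 226 + 9 928 + 11 471 + 10 549 + 9 704 + 4 679 = 51 557
65+: 9 220 + 3 807 = 13 027
Youth dependency ratio = 8 047 / 51 557 × 100 = 15.6
Total dependency ratio = (8 047 + 13 027) / 51 557 × 100 = 21 074 / 51 557 × 100 = 40.9

Youth dependency ratio: 15.6
Total dependency ratio: 40.9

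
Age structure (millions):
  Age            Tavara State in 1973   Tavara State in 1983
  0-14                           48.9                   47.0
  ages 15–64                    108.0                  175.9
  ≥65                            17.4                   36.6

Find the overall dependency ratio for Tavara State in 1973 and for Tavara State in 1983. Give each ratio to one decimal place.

Tavara State in 1973: 61.4
Tavara State in 1983: 47.5

Tavara State in 1973: (48.9 + 17.4) / 108.0 × 100 = 66.3 / 108.0 × 100 = 61.4
Tavara State in 1983: (47.0 + 36.6) / 175.9 × 100 = 83.6 / 175.9 × 100 = 47.5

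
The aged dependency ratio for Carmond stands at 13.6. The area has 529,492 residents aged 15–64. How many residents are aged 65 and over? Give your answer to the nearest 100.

Aged 65 and over: 72,000

Old-age dependency ratio = elderly / working-age × 100
13.6 = E / 529,492 × 100
⇒ 72,000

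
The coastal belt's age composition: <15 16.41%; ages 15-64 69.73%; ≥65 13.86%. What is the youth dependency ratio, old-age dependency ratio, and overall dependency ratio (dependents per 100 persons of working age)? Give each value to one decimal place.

Youth dependency ratio: 23.5
Old-age dependency ratio: 19.9
Total dependency ratio: 43.4

Youth dependency ratio = 16.41 / 69.73 × 100 = 23.5
Old-age dependency ratio = 13.86 / 69.73 × 100 = 19.9
Total dependency ratio = (16.41 + 13.86) / 69.73 × 100 = 30.27 / 69.73 × 100 = 43.4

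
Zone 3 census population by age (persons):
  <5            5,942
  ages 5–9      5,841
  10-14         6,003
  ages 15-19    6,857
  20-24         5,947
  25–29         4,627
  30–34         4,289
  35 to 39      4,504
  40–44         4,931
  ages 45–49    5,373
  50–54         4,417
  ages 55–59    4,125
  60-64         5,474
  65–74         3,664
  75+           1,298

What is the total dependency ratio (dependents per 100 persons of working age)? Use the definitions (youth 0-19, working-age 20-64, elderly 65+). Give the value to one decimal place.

Total dependency ratio: 67.8

0–19: 5,942 + 5,841 + 6,003 + 6,857 = 24,643
20–64: 5,947 + 4,627 + 4,289 + 4,504 + 4,931 + 5,373 + 4,417 + 4,125 + 5,474 = 43,687
65+: 3,664 + 1,298 = 4,962
Total dependency ratio = (24,643 + 4,962) / 43,687 × 100 = 29,605 / 43,687 × 100 = 67.8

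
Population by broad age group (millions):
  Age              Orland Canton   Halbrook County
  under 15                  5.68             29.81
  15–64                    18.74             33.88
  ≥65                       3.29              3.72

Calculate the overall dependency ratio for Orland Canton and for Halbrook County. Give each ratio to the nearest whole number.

Orland Canton: (5.68 + 3.29) / 18.74 × 100 = 8.97 / 18.74 × 100 = 48
Halbrook County: (29.81 + 3.72) / 33.88 × 100 = 33.53 / 33.88 × 100 = 99

Orland Canton: 48
Halbrook County: 99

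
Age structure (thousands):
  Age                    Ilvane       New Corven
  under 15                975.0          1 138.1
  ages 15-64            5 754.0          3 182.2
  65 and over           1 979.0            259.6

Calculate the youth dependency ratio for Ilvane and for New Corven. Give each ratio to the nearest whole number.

Ilvane: 17
New Corven: 36

Ilvane: 975.0 / 5 754.0 × 100 = 17
New Corven: 1 138.1 / 3 182.2 × 100 = 36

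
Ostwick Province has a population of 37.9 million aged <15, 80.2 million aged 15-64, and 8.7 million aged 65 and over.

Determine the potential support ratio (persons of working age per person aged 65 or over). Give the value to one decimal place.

Potential support ratio = 80.2 / 8.7 = 9.2

Potential support ratio: 9.2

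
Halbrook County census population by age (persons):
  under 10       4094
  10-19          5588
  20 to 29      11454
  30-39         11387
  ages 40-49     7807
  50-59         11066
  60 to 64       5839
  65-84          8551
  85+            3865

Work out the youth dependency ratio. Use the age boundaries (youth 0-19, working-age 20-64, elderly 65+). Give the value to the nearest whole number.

0–19: 4094 + 5588 = 9682
20–64: 11454 + 11387 + 7807 + 11066 + 5839 = 47553
65+: 8551 + 3865 = 12416
Youth dependency ratio = 9682 / 47553 × 100 = 20

Youth dependency ratio: 20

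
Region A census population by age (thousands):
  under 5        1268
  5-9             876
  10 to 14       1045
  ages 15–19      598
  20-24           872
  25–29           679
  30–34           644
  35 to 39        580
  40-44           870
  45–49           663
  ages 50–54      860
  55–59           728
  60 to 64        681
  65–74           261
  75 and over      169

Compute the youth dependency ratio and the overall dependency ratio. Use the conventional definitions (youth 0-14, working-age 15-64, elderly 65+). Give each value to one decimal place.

Youth dependency ratio: 44.4
Total dependency ratio: 50.4

0–14: 1268 + 876 + 1045 = 3189
15–64: 598 + 872 + 679 + 644 + 580 + 870 + 663 + 860 + 728 + 681 = 7175
65+: 261 + 169 = 430
Youth dependency ratio = 3189 / 7175 × 100 = 44.4
Total dependency ratio = (3189 + 430) / 7175 × 100 = 3619 / 7175 × 100 = 50.4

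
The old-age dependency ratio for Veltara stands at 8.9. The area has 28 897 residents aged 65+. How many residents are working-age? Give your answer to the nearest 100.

Old-age dependency ratio = elderly / working-age × 100
8.9 = 28 897 / W × 100
⇒ 324 700

Working-age: 324 700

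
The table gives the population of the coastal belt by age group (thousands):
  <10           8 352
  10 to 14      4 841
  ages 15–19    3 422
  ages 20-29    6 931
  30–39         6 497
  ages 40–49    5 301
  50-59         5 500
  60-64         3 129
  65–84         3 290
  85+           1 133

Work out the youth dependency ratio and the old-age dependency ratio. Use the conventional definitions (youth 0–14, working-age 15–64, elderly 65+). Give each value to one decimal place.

0–14: 8 352 + 4 841 = 13 193
15–64: 3 422 + 6 931 + 6 497 + 5 301 + 5 500 + 3 129 = 30 780
65+: 3 290 + 1 133 = 4 423
Youth dependency ratio = 13 193 / 30 780 × 100 = 42.9
Old-age dependency ratio = 4 423 / 30 780 × 100 = 14.4

Youth dependency ratio: 42.9
Old-age dependency ratio: 14.4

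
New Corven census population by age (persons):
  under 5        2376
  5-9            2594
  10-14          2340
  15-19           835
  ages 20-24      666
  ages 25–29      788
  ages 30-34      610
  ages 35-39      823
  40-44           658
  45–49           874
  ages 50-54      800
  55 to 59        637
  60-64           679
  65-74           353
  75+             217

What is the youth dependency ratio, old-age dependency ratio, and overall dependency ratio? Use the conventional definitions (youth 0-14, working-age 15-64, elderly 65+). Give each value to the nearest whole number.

Youth dependency ratio: 99
Old-age dependency ratio: 8
Total dependency ratio: 107

0–14: 2376 + 2594 + 2340 = 7310
15–64: 835 + 666 + 788 + 610 + 823 + 658 + 874 + 800 + 637 + 679 = 7370
65+: 353 + 217 = 570
Youth dependency ratio = 7310 / 7370 × 100 = 99
Old-age dependency ratio = 570 / 7370 × 100 = 8
Total dependency ratio = (7310 + 570) / 7370 × 100 = 7880 / 7370 × 100 = 107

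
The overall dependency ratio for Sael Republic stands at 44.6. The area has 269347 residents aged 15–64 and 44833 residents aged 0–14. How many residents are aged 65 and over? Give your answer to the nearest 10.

Aged 65 and over: 75300

Total dependency ratio = (youth + elderly) / working-age × 100
44.6 = (44833 + E) / 269347 × 100
⇒ 75300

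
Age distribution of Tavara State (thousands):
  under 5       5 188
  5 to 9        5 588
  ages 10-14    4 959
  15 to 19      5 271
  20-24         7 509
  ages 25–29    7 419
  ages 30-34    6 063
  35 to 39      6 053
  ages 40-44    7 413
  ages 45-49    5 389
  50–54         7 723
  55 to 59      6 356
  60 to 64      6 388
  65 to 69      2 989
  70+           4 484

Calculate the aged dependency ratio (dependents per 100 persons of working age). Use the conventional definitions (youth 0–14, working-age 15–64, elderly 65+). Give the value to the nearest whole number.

Old-age dependency ratio: 11

0–14: 5 188 + 5 588 + 4 959 = 15 735
15–64: 5 271 + 7 509 + 7 419 + 6 063 + 6 053 + 7 413 + 5 389 + 7 723 + 6 356 + 6 388 = 65 584
65+: 2 989 + 4 484 = 7 473
Old-age dependency ratio = 7 473 / 65 584 × 100 = 11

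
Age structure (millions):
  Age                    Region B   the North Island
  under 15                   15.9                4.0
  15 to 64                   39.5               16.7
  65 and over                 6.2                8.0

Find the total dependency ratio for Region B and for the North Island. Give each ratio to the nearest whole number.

Region B: (15.9 + 6.2) / 39.5 × 100 = 22.1 / 39.5 × 100 = 56
the North Island: (4.0 + 8.0) / 16.7 × 100 = 12.0 / 16.7 × 100 = 72

Region B: 56
the North Island: 72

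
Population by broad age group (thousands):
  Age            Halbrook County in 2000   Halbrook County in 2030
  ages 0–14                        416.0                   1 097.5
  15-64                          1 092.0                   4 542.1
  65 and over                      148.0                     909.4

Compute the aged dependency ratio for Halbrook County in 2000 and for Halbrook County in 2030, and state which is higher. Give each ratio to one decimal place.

Halbrook County in 2000: 13.6
Halbrook County in 2030: 20.0
Higher: Halbrook County in 2030

Halbrook County in 2000: 148.0 / 1 092.0 × 100 = 13.6
Halbrook County in 2030: 909.4 / 4 542.1 × 100 = 20.0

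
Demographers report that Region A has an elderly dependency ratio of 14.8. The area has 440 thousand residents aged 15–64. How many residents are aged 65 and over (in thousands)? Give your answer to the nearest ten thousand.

Aged 65 and over: 70

Old-age dependency ratio = elderly / working-age × 100
14.8 = E / 440 × 100
⇒ 70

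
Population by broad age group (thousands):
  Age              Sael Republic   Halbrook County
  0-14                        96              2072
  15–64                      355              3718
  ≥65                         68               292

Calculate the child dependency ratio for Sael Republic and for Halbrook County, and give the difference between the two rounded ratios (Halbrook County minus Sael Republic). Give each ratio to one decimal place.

Sael Republic: 96 / 355 × 100 = 27.0
Halbrook County: 2072 / 3718 × 100 = 55.7

Sael Republic: 27.0
Halbrook County: 55.7
Difference: +28.7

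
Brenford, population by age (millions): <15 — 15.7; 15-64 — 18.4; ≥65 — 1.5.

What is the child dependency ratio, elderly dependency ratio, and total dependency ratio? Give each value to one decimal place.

Youth dependency ratio: 85.3
Old-age dependency ratio: 8.2
Total dependency ratio: 93.5

Youth dependency ratio = 15.7 / 18.4 × 100 = 85.3
Old-age dependency ratio = 1.5 / 18.4 × 100 = 8.2
Total dependency ratio = (15.7 + 1.5) / 18.4 × 100 = 17.2 / 18.4 × 100 = 93.5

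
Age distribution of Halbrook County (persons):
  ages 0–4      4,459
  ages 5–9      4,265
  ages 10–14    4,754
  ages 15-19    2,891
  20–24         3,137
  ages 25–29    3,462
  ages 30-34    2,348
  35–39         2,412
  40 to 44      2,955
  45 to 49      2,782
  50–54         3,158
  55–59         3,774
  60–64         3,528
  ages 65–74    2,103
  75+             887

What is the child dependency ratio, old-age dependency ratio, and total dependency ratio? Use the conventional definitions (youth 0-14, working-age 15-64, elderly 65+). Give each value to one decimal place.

Youth dependency ratio: 44.3
Old-age dependency ratio: 9.8
Total dependency ratio: 54.1

0–14: 4,459 + 4,265 + 4,754 = 13,478
15–64: 2,891 + 3,137 + 3,462 + 2,348 + 2,412 + 2,955 + 2,782 + 3,158 + 3,774 + 3,528 = 30,447
65+: 2,103 + 887 = 2,990
Youth dependency ratio = 13,478 / 30,447 × 100 = 44.3
Old-age dependency ratio = 2,990 / 30,447 × 100 = 9.8
Total dependency ratio = (13,478 + 2,990) / 30,447 × 100 = 16,468 / 30,447 × 100 = 54.1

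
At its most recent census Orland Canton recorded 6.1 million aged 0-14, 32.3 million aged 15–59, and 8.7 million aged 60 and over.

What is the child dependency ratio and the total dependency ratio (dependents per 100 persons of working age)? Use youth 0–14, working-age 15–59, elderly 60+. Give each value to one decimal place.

Youth dependency ratio: 18.9
Total dependency ratio: 45.8

Youth dependency ratio = 6.1 / 32.3 × 100 = 18.9
Total dependency ratio = (6.1 + 8.7) / 32.3 × 100 = 14.8 / 32.3 × 100 = 45.8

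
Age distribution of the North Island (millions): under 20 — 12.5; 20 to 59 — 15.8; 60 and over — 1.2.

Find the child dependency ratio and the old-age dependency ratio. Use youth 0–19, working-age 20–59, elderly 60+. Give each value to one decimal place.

Youth dependency ratio: 79.1
Old-age dependency ratio: 7.6

Youth dependency ratio = 12.5 / 15.8 × 100 = 79.1
Old-age dependency ratio = 1.2 / 15.8 × 100 = 7.6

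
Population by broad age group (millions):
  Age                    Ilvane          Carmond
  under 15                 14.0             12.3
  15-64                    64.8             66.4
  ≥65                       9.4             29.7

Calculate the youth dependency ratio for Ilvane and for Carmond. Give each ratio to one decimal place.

Ilvane: 21.6
Carmond: 18.5

Ilvane: 14.0 / 64.8 × 100 = 21.6
Carmond: 12.3 / 66.4 × 100 = 18.5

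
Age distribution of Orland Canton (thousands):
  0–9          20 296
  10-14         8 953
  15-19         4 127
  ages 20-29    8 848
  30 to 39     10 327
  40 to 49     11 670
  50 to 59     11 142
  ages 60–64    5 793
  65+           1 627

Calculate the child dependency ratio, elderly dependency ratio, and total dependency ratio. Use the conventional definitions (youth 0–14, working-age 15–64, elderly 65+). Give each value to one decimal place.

Youth dependency ratio: 56.3
Old-age dependency ratio: 3.1
Total dependency ratio: 59.5

0–14: 20 296 + 8 953 = 29 249
15–64: 4 127 + 8 848 + 10 327 + 11 670 + 11 142 + 5 793 = 51 907
65+: 1 627
Youth dependency ratio = 29 249 / 51 907 × 100 = 56.3
Old-age dependency ratio = 1 627 / 51 907 × 100 = 3.1
Total dependency ratio = (29 249 + 1 627) / 51 907 × 100 = 30 876 / 51 907 × 100 = 59.5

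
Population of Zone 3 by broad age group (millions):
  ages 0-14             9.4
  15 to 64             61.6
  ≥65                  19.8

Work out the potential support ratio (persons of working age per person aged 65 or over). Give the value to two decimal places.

Potential support ratio = 61.6 / 19.8 = 3.11

Potential support ratio: 3.11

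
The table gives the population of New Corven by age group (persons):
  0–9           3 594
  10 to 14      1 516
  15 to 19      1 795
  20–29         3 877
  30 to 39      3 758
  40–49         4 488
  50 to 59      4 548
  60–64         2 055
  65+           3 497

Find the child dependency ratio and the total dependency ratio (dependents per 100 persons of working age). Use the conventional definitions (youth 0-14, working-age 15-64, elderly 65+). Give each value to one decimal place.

Youth dependency ratio: 24.9
Total dependency ratio: 41.9

0–14: 3 594 + 1 516 = 5 110
15–64: 1 795 + 3 877 + 3 758 + 4 488 + 4 548 + 2 055 = 20 521
65+: 3 497
Youth dependency ratio = 5 110 / 20 521 × 100 = 24.9
Total dependency ratio = (5 110 + 3 497) / 20 521 × 100 = 8 607 / 20 521 × 100 = 41.9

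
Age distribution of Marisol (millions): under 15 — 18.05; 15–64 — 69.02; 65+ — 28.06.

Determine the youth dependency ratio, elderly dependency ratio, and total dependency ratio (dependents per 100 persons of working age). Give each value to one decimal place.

Youth dependency ratio: 26.2
Old-age dependency ratio: 40.7
Total dependency ratio: 66.8

Youth dependency ratio = 18.05 / 69.02 × 100 = 26.2
Old-age dependency ratio = 28.06 / 69.02 × 100 = 40.7
Total dependency ratio = (18.05 + 28.06) / 69.02 × 100 = 46.11 / 69.02 × 100 = 66.8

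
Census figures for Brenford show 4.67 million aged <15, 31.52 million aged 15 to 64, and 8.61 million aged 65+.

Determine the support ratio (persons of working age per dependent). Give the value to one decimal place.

Support ratio = 31.52 / (4.67 + 8.61) = 31.52 / 13.28 = 2.4

Support ratio: 2.4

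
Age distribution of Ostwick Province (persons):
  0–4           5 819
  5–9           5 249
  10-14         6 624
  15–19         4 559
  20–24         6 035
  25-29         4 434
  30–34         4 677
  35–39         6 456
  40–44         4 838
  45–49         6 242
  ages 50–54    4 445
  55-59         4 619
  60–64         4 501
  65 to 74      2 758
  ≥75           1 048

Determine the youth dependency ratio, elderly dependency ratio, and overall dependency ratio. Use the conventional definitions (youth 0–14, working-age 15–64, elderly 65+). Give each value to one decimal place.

Youth dependency ratio: 34.8
Old-age dependency ratio: 7.5
Total dependency ratio: 42.3

0–14: 5 819 + 5 249 + 6 624 = 17 692
15–64: 4 559 + 6 035 + 4 434 + 4 677 + 6 456 + 4 838 + 6 242 + 4 445 + 4 619 + 4 501 = 50 806
65+: 2 758 + 1 048 = 3 806
Youth dependency ratio = 17 692 / 50 806 × 100 = 34.8
Old-age dependency ratio = 3 806 / 50 806 × 100 = 7.5
Total dependency ratio = (17 692 + 3 806) / 50 806 × 100 = 21 498 / 50 806 × 100 = 42.3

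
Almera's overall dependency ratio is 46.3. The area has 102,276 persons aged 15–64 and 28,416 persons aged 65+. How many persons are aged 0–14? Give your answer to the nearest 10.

Total dependency ratio = (youth + elderly) / working-age × 100
46.3 = (Y + 28,416) / 102,276 × 100
⇒ 18,940

Aged 0–14: 18,940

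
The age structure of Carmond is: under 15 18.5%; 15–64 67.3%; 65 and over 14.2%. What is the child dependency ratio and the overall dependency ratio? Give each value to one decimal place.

Youth dependency ratio: 27.5
Total dependency ratio: 48.6

Youth dependency ratio = 18.5 / 67.3 × 100 = 27.5
Total dependency ratio = (18.5 + 14.2) / 67.3 × 100 = 32.7 / 67.3 × 100 = 48.6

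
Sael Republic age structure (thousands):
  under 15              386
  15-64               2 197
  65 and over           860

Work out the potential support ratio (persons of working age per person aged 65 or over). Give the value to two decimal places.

Potential support ratio: 2.55

Potential support ratio = 2 197 / 860 = 2.55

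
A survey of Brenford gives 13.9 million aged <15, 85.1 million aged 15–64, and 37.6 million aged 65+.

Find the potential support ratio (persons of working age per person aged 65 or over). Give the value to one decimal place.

Potential support ratio: 2.3

Potential support ratio = 85.1 / 37.6 = 2.3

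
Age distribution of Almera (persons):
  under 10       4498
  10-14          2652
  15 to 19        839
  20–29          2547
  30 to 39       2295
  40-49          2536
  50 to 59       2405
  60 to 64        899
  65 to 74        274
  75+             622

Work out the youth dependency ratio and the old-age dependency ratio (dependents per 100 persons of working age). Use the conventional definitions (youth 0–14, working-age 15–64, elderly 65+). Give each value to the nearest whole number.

Youth dependency ratio: 62
Old-age dependency ratio: 8

0–14: 4498 + 2652 = 7150
15–64: 839 + 2547 + 2295 + 2536 + 2405 + 899 = 11521
65+: 274 + 622 = 896
Youth dependency ratio = 7150 / 11521 × 100 = 62
Old-age dependency ratio = 896 / 11521 × 100 = 8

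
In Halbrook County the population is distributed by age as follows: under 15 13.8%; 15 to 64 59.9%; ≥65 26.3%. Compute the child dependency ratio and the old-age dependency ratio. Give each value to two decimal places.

Youth dependency ratio: 23.04
Old-age dependency ratio: 43.91

Youth dependency ratio = 13.8 / 59.9 × 100 = 23.04
Old-age dependency ratio = 26.3 / 59.9 × 100 = 43.91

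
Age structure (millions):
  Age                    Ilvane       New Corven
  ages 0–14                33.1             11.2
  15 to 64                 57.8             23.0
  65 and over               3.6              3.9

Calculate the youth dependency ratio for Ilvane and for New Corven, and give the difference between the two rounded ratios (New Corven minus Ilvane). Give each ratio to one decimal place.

Ilvane: 57.3
New Corven: 48.7
Difference: -8.6

Ilvane: 33.1 / 57.8 × 100 = 57.3
New Corven: 11.2 / 23.0 × 100 = 48.7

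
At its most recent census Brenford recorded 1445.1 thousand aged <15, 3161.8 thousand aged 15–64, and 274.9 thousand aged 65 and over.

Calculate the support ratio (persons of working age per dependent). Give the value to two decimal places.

Support ratio: 1.84

Support ratio = 3161.8 / (1445.1 + 274.9) = 3161.8 / 1720.0 = 1.84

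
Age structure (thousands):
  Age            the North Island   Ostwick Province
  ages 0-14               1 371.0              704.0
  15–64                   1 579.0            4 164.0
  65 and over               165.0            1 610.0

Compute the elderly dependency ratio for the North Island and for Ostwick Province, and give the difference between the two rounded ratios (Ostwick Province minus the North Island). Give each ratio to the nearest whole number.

the North Island: 165.0 / 1 579.0 × 100 = 10
Ostwick Province: 1 610.0 / 4 164.0 × 100 = 39

the North Island: 10
Ostwick Province: 39
Difference: +29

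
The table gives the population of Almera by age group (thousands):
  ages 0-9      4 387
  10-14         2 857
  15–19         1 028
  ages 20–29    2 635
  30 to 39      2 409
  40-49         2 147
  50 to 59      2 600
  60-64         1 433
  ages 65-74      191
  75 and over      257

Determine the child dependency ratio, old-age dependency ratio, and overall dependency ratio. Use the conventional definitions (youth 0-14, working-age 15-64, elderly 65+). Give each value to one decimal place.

Youth dependency ratio: 59.1
Old-age dependency ratio: 3.7
Total dependency ratio: 62.8

0–14: 4 387 + 2 857 = 7 244
15–64: 1 028 + 2 635 + 2 409 + 2 147 + 2 600 + 1 433 = 12 252
65+: 191 + 257 = 448
Youth dependency ratio = 7 244 / 12 252 × 100 = 59.1
Old-age dependency ratio = 448 / 12 252 × 100 = 3.7
Total dependency ratio = (7 244 + 448) / 12 252 × 100 = 7 692 / 12 252 × 100 = 62.8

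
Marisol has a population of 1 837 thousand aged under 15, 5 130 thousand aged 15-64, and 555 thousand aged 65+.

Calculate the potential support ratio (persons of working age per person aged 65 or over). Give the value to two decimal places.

Potential support ratio: 9.24

Potential support ratio = 5 130 / 555 = 9.24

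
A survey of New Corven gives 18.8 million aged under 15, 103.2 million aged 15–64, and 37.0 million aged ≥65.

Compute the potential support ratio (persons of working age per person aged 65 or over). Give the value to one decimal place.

Potential support ratio: 2.8

Potential support ratio = 103.2 / 37.0 = 2.8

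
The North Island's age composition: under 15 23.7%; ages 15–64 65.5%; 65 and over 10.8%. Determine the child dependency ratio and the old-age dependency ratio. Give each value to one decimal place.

Youth dependency ratio = 23.7 / 65.5 × 100 = 36.2
Old-age dependency ratio = 10.8 / 65.5 × 100 = 16.5

Youth dependency ratio: 36.2
Old-age dependency ratio: 16.5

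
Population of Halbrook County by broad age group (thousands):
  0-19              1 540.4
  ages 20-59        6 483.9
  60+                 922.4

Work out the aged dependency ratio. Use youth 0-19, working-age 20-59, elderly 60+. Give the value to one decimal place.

Old-age dependency ratio = 922.4 / 6 483.9 × 100 = 14.2

Old-age dependency ratio: 14.2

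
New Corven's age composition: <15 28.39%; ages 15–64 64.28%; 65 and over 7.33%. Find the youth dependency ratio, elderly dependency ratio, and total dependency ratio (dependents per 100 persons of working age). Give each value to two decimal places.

Youth dependency ratio: 44.17
Old-age dependency ratio: 11.40
Total dependency ratio: 55.57

Youth dependency ratio = 28.39 / 64.28 × 100 = 44.17
Old-age dependency ratio = 7.33 / 64.28 × 100 = 11.40
Total dependency ratio = (28.39 + 7.33) / 64.28 × 100 = 35.72 / 64.28 × 100 = 55.57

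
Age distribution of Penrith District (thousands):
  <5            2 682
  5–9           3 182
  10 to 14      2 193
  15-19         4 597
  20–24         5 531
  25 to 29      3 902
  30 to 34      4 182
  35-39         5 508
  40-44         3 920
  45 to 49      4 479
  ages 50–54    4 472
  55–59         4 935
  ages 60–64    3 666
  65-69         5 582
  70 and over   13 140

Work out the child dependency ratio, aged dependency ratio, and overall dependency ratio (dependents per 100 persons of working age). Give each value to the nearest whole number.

Youth dependency ratio: 18
Old-age dependency ratio: 41
Total dependency ratio: 59

0–14: 2 682 + 3 182 + 2 193 = 8 057
15–64: 4 597 + 5 531 + 3 902 + 4 182 + 5 508 + 3 920 + 4 479 + 4 472 + 4 935 + 3 666 = 45 192
65+: 5 582 + 13 140 = 18 722
Youth dependency ratio = 8 057 / 45 192 × 100 = 18
Old-age dependency ratio = 18 722 / 45 192 × 100 = 41
Total dependency ratio = (8 057 + 18 722) / 45 192 × 100 = 26 779 / 45 192 × 100 = 59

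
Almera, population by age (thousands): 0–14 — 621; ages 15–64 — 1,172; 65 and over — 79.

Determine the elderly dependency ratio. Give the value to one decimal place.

Old-age dependency ratio = 79 / 1,172 × 100 = 6.7

Old-age dependency ratio: 6.7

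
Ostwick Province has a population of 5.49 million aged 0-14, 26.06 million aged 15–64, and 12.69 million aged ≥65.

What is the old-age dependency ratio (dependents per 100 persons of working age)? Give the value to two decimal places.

Old-age dependency ratio: 48.70

Old-age dependency ratio = 12.69 / 26.06 × 100 = 48.70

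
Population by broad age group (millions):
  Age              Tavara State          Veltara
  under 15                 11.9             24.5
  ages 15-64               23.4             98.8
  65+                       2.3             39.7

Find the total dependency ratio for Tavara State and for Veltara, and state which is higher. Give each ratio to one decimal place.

Tavara State: (11.9 + 2.3) / 23.4 × 100 = 14.2 / 23.4 × 100 = 60.7
Veltara: (24.5 + 39.7) / 98.8 × 100 = 64.2 / 98.8 × 100 = 65.0

Tavara State: 60.7
Veltara: 65.0
Higher: Veltara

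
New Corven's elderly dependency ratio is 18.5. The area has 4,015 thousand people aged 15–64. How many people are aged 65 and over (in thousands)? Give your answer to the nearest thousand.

Aged 65 and over: 743

Old-age dependency ratio = elderly / working-age × 100
18.5 = E / 4,015 × 100
⇒ 743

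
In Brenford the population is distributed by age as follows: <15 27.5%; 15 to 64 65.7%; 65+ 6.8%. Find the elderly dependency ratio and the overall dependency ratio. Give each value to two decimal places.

Old-age dependency ratio: 10.35
Total dependency ratio: 52.21

Old-age dependency ratio = 6.8 / 65.7 × 100 = 10.35
Total dependency ratio = (27.5 + 6.8) / 65.7 × 100 = 34.3 / 65.7 × 100 = 52.21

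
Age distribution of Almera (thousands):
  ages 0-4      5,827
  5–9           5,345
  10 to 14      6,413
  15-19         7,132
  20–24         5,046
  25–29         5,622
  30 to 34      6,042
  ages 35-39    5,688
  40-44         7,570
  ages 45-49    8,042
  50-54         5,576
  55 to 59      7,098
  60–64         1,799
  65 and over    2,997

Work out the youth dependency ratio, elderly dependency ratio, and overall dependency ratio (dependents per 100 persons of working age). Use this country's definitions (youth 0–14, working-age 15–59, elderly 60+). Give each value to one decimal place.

Youth dependency ratio: 30.4
Old-age dependency ratio: 8.3
Total dependency ratio: 38.7

0–14: 5,827 + 5,345 + 6,413 = 17,585
15–59: 7,132 + 5,046 + 5,622 + 6,042 + 5,688 + 7,570 + 8,042 + 5,576 + 7,098 = 57,816
60+: 1,799 + 2,997 = 4,796
Youth dependency ratio = 17,585 / 57,816 × 100 = 30.4
Old-age dependency ratio = 4,796 / 57,816 × 100 = 8.3
Total dependency ratio = (17,585 + 4,796) / 57,816 × 100 = 22,381 / 57,816 × 100 = 38.7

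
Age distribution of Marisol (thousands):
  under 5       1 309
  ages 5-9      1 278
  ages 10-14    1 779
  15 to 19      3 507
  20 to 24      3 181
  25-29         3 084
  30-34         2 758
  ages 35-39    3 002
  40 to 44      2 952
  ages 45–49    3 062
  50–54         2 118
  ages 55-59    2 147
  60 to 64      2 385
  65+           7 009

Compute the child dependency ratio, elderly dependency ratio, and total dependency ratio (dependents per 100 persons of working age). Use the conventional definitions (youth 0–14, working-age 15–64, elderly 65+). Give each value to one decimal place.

Youth dependency ratio: 15.5
Old-age dependency ratio: 24.9
Total dependency ratio: 40.3

0–14: 1 309 + 1 278 + 1 779 = 4 366
15–64: 3 507 + 3 181 + 3 084 + 2 758 + 3 002 + 2 952 + 3 062 + 2 118 + 2 147 + 2 385 = 28 196
65+: 7 009
Youth dependency ratio = 4 366 / 28 196 × 100 = 15.5
Old-age dependency ratio = 7 009 / 28 196 × 100 = 24.9
Total dependency ratio = (4 366 + 7 009) / 28 196 × 100 = 11 375 / 28 196 × 100 = 40.3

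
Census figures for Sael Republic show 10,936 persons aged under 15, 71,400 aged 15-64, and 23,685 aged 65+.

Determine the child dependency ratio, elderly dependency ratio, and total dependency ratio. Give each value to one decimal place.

Youth dependency ratio: 15.3
Old-age dependency ratio: 33.2
Total dependency ratio: 48.5

Youth dependency ratio = 10,936 / 71,400 × 100 = 15.3
Old-age dependency ratio = 23,685 / 71,400 × 100 = 33.2
Total dependency ratio = (10,936 + 23,685) / 71,400 × 100 = 34,621 / 71,400 × 100 = 48.5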